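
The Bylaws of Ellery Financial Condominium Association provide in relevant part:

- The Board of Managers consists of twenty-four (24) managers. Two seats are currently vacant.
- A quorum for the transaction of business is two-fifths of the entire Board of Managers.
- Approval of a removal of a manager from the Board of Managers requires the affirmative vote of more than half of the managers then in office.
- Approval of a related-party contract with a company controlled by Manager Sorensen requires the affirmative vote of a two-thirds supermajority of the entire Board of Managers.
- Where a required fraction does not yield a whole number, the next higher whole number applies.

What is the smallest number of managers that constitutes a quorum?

2/5 of 24 = 9.60, rounded up to 10.

10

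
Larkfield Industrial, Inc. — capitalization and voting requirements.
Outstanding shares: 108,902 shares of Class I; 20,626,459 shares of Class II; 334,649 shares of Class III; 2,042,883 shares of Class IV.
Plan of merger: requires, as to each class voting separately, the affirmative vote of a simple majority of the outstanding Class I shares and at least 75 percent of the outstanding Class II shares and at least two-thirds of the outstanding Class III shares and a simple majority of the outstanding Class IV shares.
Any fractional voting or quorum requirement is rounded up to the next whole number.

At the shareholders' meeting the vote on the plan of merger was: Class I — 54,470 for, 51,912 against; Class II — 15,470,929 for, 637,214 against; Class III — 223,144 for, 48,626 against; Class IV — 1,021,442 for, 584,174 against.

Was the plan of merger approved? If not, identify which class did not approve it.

Class I: a majority of 108902 is 54452; 54,452 required, 54,470 in favor — approved.
Class II: 3/4 of 20626459 = 15469844.25, rounded up to 15469845; 15,469,845 required, 15,470,929 in favor — approved.
Class III: 2/3 of 334649 = 223099.33, rounded up to 223100; 223,100 required, 223,144 in favor — approved.
Class IV: a majority of 2042883 is 1021442; 1,021,442 required, 1,021,442 in favor — approved.

Approved — every class gave the required vote.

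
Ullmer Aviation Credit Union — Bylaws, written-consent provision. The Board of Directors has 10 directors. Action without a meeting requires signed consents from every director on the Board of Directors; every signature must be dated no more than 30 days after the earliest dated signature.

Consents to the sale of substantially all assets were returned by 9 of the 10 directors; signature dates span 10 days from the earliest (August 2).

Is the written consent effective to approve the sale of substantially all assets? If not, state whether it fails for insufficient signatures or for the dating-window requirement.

Not effective — insufficient signatures.

Signatures required: all of 10 — unanimous means all 10, so 10 needed; 9 signed. Insufficient.
Dating window: the latest signature is 10 days after the earliest; the limit is 30 days. Within the window.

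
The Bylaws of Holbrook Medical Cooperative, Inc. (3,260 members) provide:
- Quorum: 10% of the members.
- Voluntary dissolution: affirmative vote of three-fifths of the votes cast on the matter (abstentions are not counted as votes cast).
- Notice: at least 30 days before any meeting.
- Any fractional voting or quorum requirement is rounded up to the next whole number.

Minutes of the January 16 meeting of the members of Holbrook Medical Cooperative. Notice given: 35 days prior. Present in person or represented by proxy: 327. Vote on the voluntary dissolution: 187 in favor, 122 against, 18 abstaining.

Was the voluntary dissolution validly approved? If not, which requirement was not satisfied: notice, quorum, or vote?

Notice: 35 days given; 30 required. Satisfied.
Quorum: 10% of 3,260 = 326; 327 present. Satisfied.
Vote: requires three-fifths of the votes cast (327 − 18 abstaining = 309); 3/5 of 309 = 185.40, rounded up to 186, so 186 needed; 187 in favor. Satisfied.

Valid — all requirements satisfied.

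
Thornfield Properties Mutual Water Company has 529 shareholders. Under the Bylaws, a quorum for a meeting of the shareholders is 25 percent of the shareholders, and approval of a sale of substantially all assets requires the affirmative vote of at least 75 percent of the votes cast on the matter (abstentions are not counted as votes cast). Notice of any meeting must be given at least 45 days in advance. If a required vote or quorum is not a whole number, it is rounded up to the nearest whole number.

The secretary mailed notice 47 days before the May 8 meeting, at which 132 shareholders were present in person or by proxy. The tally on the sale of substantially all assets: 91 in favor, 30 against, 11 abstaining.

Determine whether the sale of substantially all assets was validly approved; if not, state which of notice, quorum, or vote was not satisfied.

Invalid — quorum requirement not satisfied.

Notice: 47 days given; 45 required. Satisfied.
Quorum: 25% of 529 = 132.25, rounded up to 133; 132 present. Not satisfied.
Vote: requires three-fourths of the votes cast (132 − 11 abstaining = 121); 3/4 of 121 = 90.75, rounded up to 91, so 91 needed; 91 in favor. Satisfied.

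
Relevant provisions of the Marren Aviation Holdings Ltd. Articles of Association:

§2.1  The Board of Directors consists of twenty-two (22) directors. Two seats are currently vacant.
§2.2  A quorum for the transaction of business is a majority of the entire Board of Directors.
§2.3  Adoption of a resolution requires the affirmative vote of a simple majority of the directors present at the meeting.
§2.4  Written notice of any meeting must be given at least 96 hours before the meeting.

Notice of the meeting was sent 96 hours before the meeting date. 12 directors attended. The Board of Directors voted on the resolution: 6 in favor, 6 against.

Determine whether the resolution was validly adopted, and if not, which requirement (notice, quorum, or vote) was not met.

Notice: 96 hours given; 96 required (96 ≥ 96). Satisfied.
Quorum: 12 present; quorum is 12. Satisfied.
Vote: the resolution requires a majority of the directors present (12). A majority of 12 is 7, so 7 affirmative votes are needed; 6 voted in favor. Not satisfied.

Invalid — vote requirement not satisfied.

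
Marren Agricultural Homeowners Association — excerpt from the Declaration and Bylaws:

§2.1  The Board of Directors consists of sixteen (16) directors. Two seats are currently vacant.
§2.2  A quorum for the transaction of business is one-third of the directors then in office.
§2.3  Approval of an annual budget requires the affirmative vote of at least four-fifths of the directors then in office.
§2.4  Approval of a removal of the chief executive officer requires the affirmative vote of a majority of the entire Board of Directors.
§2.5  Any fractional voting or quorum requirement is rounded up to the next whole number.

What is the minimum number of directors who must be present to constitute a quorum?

1/3 of 14 = 4.67, rounded up to 5.

5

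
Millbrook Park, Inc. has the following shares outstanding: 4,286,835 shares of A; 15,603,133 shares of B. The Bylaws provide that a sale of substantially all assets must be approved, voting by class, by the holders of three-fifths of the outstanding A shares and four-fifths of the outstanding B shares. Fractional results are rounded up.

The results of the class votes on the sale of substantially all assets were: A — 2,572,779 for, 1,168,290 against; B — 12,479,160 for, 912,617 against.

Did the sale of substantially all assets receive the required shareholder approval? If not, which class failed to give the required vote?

Not approved — the B shares did not give the required vote.

A: 3/5 of 4286835 = 2572101; 2,572,101 required, 2,572,779 in favor — approved.
B: 4/5 of 15603133 = 12482506.40, rounded up to 12482507; 12,482,507 required, 12,479,160 in favor — not approved.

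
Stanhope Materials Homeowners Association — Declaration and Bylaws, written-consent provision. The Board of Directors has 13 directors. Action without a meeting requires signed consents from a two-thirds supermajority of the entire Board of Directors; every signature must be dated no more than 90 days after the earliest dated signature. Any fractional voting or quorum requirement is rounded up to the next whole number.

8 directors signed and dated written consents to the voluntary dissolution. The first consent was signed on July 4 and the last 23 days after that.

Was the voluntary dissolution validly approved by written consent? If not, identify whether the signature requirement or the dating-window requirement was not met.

Not effective — insufficient signatures.

Signatures required: a two-thirds supermajority of 13 — 2/3 of 13 = 8.67, rounded up to 9, so 9 needed; 8 signed. Insufficient.
Dating window: the latest signature is 23 days after the earliest; the limit is 90 days. Within the window.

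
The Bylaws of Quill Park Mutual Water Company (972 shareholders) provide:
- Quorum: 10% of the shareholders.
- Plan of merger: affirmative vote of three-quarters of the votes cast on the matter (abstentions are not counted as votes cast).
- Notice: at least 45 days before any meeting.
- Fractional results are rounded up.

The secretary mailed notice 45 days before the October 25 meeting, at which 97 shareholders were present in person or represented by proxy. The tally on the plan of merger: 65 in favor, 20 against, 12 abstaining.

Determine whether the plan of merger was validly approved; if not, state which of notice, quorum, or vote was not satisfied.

Notice: 45 days given; 45 required. Satisfied.
Quorum: 10% of 972 = 97.20, rounded up to 98; 97 present. Not satisfied.
Vote: requires three-fourths of the votes cast (97 − 12 abstaining = 85); 3/4 of 85 = 63.75, rounded up to 64, so 64 needed; 65 in favor. Satisfied.

Invalid — quorum requirement not satisfied.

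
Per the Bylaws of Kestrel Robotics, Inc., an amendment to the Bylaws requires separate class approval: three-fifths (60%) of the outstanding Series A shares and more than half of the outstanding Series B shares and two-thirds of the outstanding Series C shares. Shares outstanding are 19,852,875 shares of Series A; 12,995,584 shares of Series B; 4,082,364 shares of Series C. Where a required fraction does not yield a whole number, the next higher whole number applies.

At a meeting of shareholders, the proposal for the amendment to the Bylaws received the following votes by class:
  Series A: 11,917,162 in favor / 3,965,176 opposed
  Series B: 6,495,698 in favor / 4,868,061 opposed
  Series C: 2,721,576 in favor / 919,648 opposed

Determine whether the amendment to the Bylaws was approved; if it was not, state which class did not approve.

Series A: 3/5 of 19852875 = 11911725; 11,911,725 required, 11,917,162 in favor — approved.
Series B: a majority of 12995584 is 6497793; 6,497,793 required, 6,495,698 in favor — not approved.
Series C: 2/3 of 4082364 = 2721576; 2,721,576 required, 2,721,576 in favor — approved.

Not approved — the Series B shares did not give the required vote.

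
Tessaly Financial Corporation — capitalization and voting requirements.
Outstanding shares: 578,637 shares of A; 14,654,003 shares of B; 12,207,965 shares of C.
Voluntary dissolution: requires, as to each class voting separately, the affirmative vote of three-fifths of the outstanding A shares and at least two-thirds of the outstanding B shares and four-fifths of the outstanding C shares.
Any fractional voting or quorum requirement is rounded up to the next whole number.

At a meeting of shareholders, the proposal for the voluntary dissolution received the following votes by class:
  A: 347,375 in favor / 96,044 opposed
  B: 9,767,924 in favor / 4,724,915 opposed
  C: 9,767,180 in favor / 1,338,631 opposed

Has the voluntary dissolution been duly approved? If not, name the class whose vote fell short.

Not approved — the B shares did not give the required vote.

A: 3/5 of 578637 = 347182.20, rounded up to 347183; 347,183 required, 347,375 in favor — approved.
B: 2/3 of 14654003 = 9769335.33, rounded up to 9769336; 9,769,336 required, 9,767,924 in favor — not approved.
C: 4/5 of 12207965 = 9766372; 9,766,372 required, 9,767,180 in favor — approved.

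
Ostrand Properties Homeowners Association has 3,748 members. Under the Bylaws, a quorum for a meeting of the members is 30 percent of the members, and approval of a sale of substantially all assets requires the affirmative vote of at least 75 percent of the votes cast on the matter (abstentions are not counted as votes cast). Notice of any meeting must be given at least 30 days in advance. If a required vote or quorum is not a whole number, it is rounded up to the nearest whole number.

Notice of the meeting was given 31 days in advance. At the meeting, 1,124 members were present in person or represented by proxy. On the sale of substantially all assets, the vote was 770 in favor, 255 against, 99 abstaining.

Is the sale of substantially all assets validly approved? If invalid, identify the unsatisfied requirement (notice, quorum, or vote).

Invalid — quorum requirement not satisfied.

Notice: 31 days given; 30 required. Satisfied.
Quorum: 30% of 3,748 = 1,124.40, rounded up to 1,125; 1,124 present. Not satisfied.
Vote: requires three-fourths of the votes cast (1,124 − 99 abstaining = 1,025); 3/4 of 1025 = 768.75, rounded up to 769, so 769 needed; 770 in favor. Satisfied.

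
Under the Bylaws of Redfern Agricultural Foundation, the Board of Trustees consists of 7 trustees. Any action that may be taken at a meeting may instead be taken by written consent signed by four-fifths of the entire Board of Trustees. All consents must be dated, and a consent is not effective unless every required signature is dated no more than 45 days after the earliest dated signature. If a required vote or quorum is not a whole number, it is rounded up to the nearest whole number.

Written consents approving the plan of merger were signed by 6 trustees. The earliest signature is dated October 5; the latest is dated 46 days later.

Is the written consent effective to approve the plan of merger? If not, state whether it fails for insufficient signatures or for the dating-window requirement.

Signatures required: four-fifths of 7 — 4/5 of 7 = 5.60, rounded up to 6, so 6 needed; 6 signed. Sufficient.
Dating window: the latest signature is 46 days after the earliest; the limit is 45 days. Outside the window.

Not effective — dating-window requirement not satisfied.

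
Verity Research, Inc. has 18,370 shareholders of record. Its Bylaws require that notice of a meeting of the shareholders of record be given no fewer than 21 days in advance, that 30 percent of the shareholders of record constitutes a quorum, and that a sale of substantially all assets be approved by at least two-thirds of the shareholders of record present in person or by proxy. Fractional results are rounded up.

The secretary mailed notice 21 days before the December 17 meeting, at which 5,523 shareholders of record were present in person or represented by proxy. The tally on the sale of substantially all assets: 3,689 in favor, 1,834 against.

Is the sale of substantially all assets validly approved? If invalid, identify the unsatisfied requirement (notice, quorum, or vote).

Valid — all requirements satisfied.

Notice: 21 days given; 21 required. Satisfied.
Quorum: 30% of 18,370 = 5,511; 5,523 present. Satisfied.
Vote: requires two-thirds of those present (5,523); 2/3 of 5523 = 3682, so 3,682 needed; 3,689 in favor. Satisfied.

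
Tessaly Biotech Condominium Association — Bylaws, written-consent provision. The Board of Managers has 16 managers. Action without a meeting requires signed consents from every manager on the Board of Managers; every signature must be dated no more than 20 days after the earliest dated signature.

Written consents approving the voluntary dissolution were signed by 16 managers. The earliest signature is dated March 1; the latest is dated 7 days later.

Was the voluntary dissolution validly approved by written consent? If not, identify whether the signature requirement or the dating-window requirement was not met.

Signatures required: the unanimous vote of 16 — unanimous means all 16, so 16 needed; 16 signed. Sufficient.
Dating window: the latest signature is 7 days after the earliest; the limit is 20 days. Within the window.

Effective — both the signature and dating-window requirements are satisfied.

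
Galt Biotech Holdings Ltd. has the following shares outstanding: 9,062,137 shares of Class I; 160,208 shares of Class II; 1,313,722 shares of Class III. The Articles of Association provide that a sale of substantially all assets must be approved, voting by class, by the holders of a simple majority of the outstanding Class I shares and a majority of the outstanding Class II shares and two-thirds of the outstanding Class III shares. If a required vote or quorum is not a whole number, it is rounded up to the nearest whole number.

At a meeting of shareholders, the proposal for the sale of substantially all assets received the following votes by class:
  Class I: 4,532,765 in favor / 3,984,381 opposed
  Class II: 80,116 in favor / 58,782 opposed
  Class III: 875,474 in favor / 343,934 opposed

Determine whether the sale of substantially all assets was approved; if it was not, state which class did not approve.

Not approved — the Class III shares did not give the required vote.

Class I: a majority of 9062137 is 4531069; 4,531,069 required, 4,532,765 in favor — approved.
Class II: a majority of 160208 is 80105; 80,105 required, 80,116 in favor — approved.
Class III: 2/3 of 1313722 = 875814.67, rounded up to 875815; 875,815 required, 875,474 in favor — not approved.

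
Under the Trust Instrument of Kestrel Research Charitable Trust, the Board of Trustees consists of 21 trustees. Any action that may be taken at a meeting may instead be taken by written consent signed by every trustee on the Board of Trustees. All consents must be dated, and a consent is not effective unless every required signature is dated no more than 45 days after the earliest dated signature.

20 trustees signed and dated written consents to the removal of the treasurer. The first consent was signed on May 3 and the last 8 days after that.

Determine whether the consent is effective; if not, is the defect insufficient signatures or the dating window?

Not effective — insufficient signatures.

Signatures required: every one of 21 — unanimous means all 21, so 21 needed; 20 signed. Insufficient.
Dating window: the latest signature is 8 days after the earliest; the limit is 45 days. Within the window.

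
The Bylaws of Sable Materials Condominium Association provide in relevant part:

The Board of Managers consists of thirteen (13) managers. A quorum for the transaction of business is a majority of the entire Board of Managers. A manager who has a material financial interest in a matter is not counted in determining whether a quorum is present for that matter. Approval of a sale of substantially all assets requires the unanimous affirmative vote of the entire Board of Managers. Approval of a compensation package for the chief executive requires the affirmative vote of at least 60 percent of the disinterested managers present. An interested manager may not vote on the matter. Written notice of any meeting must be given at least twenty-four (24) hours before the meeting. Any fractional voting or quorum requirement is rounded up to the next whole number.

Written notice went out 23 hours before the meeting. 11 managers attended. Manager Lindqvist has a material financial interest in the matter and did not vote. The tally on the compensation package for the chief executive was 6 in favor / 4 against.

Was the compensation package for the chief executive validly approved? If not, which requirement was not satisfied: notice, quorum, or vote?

Notice: 23 hours given; 24 required (23 < 24). Not satisfied.
Quorum: 11 present, but the 1 interested manager does not count, leaving 10. Quorum is 7. Satisfied.
Vote: the compensation package for the chief executive requires three-fifths of the disinterested managers present (11 − 1 = 10). 3/5 of 10 = 6, so 6 affirmative votes are needed; 6 voted in favor. Satisfied.

Invalid — notice requirement not satisfied.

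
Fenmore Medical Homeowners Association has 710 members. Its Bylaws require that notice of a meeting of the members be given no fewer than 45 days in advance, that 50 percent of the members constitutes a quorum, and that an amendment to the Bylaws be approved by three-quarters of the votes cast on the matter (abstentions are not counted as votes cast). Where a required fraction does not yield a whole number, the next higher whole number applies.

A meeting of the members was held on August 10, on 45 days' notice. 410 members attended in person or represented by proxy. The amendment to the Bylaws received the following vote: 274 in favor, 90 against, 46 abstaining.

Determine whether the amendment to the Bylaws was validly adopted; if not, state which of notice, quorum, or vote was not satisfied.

Valid — all requirements satisfied.

Notice: 45 days given; 45 required. Satisfied.
Quorum: 50% of 710 = 355; 410 present. Satisfied.
Vote: requires three-fourths of the votes cast (410 − 46 abstaining = 364); 3/4 of 364 = 273, so 273 needed; 274 in favor. Satisfied.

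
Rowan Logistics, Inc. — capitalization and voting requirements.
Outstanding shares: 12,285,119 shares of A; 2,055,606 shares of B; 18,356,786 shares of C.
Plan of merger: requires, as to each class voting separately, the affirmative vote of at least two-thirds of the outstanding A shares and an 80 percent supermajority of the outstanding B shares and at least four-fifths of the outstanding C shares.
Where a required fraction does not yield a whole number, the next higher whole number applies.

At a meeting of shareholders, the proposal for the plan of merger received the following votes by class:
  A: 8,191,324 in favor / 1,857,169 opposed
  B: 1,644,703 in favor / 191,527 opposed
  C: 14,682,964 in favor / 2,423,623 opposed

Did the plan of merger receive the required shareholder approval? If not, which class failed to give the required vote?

Not approved — the C shares did not give the required vote.

A: 2/3 of 12285119 = 8190079.33, rounded up to 8190080; 8,190,080 required, 8,191,324 in favor — approved.
B: 4/5 of 2055606 = 1644484.80, rounded up to 1644485; 1,644,485 required, 1,644,703 in favor — approved.
C: 4/5 of 18356786 = 14685428.80, rounded up to 14685429; 14,685,429 required, 14,682,964 in favor — not approved.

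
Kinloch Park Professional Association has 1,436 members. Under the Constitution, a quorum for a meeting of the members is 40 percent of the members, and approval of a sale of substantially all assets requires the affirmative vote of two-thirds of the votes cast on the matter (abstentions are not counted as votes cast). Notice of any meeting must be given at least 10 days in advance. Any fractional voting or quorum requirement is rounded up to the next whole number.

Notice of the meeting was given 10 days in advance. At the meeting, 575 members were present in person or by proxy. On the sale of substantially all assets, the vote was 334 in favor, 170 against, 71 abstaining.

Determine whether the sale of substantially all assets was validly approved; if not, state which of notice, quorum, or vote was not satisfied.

Notice: 10 days given; 10 required. Satisfied.
Quorum: 40% of 1,436 = 574.40, rounded up to 575; 575 present. Satisfied.
Vote: requires two-thirds of the votes cast (575 − 71 abstaining = 504); 2/3 of 504 = 336, so 336 needed; 334 in favor. Not satisfied.

Invalid — vote requirement not satisfied.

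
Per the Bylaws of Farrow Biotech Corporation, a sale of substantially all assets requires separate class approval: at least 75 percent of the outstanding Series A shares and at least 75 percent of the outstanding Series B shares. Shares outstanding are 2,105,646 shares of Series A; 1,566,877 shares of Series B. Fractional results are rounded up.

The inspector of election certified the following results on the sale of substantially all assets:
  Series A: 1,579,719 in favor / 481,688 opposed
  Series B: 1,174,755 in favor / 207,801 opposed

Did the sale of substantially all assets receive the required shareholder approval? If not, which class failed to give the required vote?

Not approved — the Series B shares did not give the required vote.

Series A: 3/4 of 2105646 = 1579234.50, rounded up to 1579235; 1,579,235 required, 1,579,719 in favor — approved.
Series B: 3/4 of 1566877 = 1175157.75, rounded up to 1175158; 1,175,158 required, 1,174,755 in favor — not approved.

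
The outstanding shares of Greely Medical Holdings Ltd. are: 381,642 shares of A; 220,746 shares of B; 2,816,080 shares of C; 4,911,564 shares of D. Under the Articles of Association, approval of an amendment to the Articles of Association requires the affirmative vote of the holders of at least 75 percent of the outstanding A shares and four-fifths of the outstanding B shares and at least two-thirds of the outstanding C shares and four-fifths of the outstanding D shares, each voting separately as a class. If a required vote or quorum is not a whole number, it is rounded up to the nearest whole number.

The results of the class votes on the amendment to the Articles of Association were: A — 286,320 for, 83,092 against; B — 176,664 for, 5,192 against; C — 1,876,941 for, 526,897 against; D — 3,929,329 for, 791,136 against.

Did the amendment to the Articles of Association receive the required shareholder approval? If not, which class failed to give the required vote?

Not approved — the C shares did not give the required vote.

A: 3/4 of 381642 = 286231.50, rounded up to 286232; 286,232 required, 286,320 in favor — approved.
B: 4/5 of 220746 = 176596.80, rounded up to 176597; 176,597 required, 176,664 in favor — approved.
C: 2/3 of 2816080 = 1877386.67, rounded up to 1877387; 1,877,387 required, 1,876,941 in favor — not approved.
D: 4/5 of 4911564 = 3929251.20, rounded up to 3929252; 3,929,252 required, 3,929,329 in favor — approved.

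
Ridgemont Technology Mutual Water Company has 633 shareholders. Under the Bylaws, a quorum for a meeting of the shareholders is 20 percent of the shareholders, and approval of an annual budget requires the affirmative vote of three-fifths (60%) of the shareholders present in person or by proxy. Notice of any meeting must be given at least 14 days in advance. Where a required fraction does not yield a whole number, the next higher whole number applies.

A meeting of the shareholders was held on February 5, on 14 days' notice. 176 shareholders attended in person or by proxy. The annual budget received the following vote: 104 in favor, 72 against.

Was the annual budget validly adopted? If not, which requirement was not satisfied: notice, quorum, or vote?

Invalid — vote requirement not satisfied.

Notice: 14 days given; 14 required. Satisfied.
Quorum: 20% of 633 = 126.60, rounded up to 127; 176 present. Satisfied.
Vote: requires three-fifths of those present (176); 3/5 of 176 = 105.60, rounded up to 106, so 106 needed; 104 in favor. Not satisfied.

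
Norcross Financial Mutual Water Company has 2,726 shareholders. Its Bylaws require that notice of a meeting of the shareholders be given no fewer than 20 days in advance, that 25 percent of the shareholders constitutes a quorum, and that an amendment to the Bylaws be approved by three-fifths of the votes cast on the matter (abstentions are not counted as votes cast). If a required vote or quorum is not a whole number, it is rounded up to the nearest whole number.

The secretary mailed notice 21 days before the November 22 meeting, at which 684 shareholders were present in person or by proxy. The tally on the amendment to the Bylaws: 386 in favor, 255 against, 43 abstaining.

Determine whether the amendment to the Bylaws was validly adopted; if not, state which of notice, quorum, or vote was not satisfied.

Notice: 21 days given; 20 required. Satisfied.
Quorum: 25% of 2,726 = 681.50, rounded up to 682; 684 present. Satisfied.
Vote: requires three-fifths of the votes cast (684 − 43 abstaining = 641); 3/5 of 641 = 384.60, rounded up to 385, so 385 needed; 386 in favor. Satisfied.

Valid — all requirements satisfied.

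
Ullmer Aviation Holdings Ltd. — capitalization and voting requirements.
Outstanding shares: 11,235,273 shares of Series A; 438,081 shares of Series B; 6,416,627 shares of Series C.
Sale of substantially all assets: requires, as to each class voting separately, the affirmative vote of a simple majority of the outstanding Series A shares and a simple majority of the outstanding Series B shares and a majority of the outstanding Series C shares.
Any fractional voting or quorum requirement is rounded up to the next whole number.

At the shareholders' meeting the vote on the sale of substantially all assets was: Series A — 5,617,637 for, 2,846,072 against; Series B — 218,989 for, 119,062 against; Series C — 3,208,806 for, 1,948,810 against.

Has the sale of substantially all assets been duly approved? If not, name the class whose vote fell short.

Series A: a majority of 11235273 is 5617637; 5,617,637 required, 5,617,637 in favor — approved.
Series B: a majority of 438081 is 219041; 219,041 required, 218,989 in favor — not approved.
Series C: a majority of 6416627 is 3208314; 3,208,314 required, 3,208,806 in favor — approved.

Not approved — the Series B shares did not give the required vote.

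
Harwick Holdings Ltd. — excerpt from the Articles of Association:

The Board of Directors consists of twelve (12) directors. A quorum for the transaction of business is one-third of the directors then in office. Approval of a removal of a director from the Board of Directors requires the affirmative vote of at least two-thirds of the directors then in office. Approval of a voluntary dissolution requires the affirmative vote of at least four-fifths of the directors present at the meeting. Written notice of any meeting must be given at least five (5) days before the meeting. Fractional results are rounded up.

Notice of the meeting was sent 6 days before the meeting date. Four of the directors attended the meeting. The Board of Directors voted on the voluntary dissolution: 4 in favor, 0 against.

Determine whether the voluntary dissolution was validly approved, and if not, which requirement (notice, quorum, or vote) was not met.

Notice: 6 days given; 5 required (6 ≥ 5). Satisfied.
Quorum: 4 present; quorum is 4. Satisfied.
Vote: the voluntary dissolution requires four-fifths of the directors present (4). 4/5 of 4 = 3.20, rounded up to 4, so 4 affirmative votes are needed; 4 voted in favor. Satisfied.

Valid — all requirements satisfied.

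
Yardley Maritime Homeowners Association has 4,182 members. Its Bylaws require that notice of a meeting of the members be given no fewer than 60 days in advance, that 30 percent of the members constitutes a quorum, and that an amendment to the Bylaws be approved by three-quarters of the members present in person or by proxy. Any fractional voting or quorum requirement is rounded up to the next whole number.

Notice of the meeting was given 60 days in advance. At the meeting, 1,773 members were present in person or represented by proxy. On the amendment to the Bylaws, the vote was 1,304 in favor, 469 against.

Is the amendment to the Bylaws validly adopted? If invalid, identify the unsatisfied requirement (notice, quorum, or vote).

Notice: 60 days given; 60 required. Satisfied.
Quorum: 30% of 4,182 = 1,254.60, rounded up to 1,255; 1,773 present. Satisfied.
Vote: requires three-fourths of those present (1,773); 3/4 of 1773 = 1329.75, rounded up to 1330, so 1,330 needed; 1,304 in favor. Not satisfied.

Invalid — vote requirement not satisfied.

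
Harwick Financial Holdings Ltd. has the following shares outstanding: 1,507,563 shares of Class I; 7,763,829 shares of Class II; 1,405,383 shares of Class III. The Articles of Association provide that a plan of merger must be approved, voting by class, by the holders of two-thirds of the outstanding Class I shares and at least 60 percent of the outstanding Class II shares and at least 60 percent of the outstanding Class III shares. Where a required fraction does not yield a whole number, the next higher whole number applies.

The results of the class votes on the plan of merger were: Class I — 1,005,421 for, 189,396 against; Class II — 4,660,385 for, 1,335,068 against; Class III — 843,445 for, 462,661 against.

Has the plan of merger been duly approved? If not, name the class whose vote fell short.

Approved — every class gave the required vote.

Class I: 2/3 of 1507563 = 1005042; 1,005,042 required, 1,005,421 in favor — approved.
Class II: 3/5 of 7763829 = 4658297.40, rounded up to 4658298; 4,658,298 required, 4,660,385 in favor — approved.
Class III: 3/5 of 1405383 = 843229.80, rounded up to 843230; 843,230 required, 843,445 in favor — approved.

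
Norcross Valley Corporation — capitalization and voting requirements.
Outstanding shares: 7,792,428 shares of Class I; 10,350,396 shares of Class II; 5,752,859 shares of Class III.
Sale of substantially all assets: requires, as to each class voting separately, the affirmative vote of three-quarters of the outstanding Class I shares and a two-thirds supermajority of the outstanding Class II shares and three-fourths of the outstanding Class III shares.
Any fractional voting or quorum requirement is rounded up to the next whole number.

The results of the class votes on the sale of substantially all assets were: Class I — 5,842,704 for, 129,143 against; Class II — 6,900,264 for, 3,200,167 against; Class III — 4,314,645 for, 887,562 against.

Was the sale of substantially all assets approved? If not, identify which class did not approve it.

Not approved — the Class I shares did not give the required vote.

Class I: 3/4 of 7792428 = 5844321; 5,844,321 required, 5,842,704 in favor — not approved.
Class II: 2/3 of 10350396 = 6900264; 6,900,264 required, 6,900,264 in favor — approved.
Class III: 3/4 of 5752859 = 4314644.25, rounded up to 4314645; 4,314,645 required, 4,314,645 in favor — approved.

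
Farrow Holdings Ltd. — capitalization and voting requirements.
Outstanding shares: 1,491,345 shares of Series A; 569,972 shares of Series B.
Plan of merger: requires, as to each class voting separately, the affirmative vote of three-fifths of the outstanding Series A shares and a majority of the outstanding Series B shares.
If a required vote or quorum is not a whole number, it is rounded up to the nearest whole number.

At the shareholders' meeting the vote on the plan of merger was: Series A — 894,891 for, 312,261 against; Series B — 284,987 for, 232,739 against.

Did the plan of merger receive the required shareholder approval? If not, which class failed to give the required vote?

Series A: 3/5 of 1491345 = 894807; 894,807 required, 894,891 in favor — approved.
Series B: a majority of 569972 is 284987; 284,987 required, 284,987 in favor — approved.

Approved — every class gave the required vote.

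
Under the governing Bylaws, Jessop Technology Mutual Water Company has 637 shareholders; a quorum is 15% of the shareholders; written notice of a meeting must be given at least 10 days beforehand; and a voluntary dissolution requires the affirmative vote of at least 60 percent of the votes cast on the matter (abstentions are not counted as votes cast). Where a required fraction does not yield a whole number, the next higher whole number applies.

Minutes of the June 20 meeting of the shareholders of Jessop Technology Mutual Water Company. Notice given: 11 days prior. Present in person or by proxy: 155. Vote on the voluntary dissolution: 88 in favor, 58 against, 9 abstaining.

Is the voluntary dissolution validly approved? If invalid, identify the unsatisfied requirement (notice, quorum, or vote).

Valid — all requirements satisfied.

Notice: 11 days given; 10 required. Satisfied.
Quorum: 15% of 637 = 95.55, rounded up to 96; 155 present. Satisfied.
Vote: requires three-fifths of the votes cast (155 − 9 abstaining = 146); 3/5 of 146 = 87.60, rounded up to 88, so 88 needed; 88 in favor. Satisfied.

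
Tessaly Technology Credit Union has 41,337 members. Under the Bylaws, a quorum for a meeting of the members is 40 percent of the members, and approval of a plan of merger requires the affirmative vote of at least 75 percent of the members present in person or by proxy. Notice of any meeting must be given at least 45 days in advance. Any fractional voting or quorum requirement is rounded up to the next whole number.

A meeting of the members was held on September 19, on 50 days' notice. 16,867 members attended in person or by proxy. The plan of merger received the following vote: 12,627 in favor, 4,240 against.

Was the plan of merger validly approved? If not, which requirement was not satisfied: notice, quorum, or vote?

Invalid — vote requirement not satisfied.

Notice: 50 days given; 45 required. Satisfied.
Quorum: 40% of 41,337 = 16,534.80, rounded up to 16,535; 16,867 present. Satisfied.
Vote: requires three-fourths of those present (16,867); 3/4 of 16867 = 12650.25, rounded up to 12651, so 12,651 needed; 12,627 in favor. Not satisfied.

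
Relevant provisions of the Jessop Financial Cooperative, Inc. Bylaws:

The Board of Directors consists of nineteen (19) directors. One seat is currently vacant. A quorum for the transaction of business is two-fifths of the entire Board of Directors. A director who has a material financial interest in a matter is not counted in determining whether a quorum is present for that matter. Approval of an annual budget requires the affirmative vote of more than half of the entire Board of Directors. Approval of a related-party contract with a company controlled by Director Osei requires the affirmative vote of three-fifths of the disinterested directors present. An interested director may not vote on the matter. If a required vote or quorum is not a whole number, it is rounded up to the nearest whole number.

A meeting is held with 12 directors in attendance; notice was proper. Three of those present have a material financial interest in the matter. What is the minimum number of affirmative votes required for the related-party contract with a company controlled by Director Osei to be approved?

6

The related-party contract with a company controlled by Director Osei requires three-fifths of the disinterested directors present (12 − 3 = 9).
3/5 of 9 = 5.40, rounded up to 6.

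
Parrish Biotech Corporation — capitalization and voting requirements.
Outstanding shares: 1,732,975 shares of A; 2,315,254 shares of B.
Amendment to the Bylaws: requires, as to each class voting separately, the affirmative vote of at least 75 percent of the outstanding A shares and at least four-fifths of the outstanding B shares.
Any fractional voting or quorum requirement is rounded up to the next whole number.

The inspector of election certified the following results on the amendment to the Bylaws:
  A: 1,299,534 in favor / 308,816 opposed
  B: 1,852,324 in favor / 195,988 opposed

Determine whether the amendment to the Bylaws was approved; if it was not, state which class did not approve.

Not approved — the A shares did not give the required vote.

A: 3/4 of 1732975 = 1299731.25, rounded up to 1299732; 1,299,732 required, 1,299,534 in favor — not approved.
B: 4/5 of 2315254 = 1852203.20, rounded up to 1852204; 1,852,204 required, 1,852,324 in favor — approved.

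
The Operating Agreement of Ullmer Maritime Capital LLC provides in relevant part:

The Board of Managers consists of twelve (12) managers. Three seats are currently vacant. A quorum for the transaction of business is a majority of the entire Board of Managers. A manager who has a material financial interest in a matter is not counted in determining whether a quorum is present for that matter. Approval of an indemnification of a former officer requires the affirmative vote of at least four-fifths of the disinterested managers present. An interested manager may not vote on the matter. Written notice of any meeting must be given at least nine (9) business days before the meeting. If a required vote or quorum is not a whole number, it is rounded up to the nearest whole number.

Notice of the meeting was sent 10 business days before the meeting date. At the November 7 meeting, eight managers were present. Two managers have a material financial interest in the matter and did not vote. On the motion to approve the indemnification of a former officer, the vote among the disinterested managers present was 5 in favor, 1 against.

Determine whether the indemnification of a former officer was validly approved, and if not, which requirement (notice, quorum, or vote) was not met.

Invalid — quorum requirement not satisfied.

Notice: 10 business days given; 9 required (10 ≥ 9). Satisfied.
Quorum: 8 present, but the 2 interested managers do not count, leaving 6. Quorum is 7. Not satisfied.
Vote: the indemnification of a former officer requires four-fifths of the disinterested managers present (8 − 2 = 6). 4/5 of 6 = 4.80, rounded up to 5, so 5 affirmative votes are needed; 5 voted in favor. Satisfied. (Moot — without a quorum no business can be validly transacted.)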